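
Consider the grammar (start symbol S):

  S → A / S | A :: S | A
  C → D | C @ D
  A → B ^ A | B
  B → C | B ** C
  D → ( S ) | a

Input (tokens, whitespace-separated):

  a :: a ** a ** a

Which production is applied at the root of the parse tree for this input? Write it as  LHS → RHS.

S → A :: S

[S [A [B [C [D a]]]] :: [S [A [B [B [B [C [D a]]] ** [C [D a]]] ** [C [D a]]]]]]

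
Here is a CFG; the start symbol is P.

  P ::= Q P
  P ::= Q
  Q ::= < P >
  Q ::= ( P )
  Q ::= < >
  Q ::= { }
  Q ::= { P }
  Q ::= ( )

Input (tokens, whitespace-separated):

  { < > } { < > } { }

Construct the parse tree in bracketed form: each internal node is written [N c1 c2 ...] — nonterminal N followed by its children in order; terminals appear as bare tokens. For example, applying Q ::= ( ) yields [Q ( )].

[P [Q { [P [Q < >]] }] [P [Q { [P [Q < >]] }] [P [Q { }]]]]

P
Q P
{ P } P
{ Q } P
{ < > } P
{ < > } Q P
{ < > } { P } P
{ < > } { Q } P
{ < > } { < > } P
{ < > } { < > } Q
{ < > } { < > } { }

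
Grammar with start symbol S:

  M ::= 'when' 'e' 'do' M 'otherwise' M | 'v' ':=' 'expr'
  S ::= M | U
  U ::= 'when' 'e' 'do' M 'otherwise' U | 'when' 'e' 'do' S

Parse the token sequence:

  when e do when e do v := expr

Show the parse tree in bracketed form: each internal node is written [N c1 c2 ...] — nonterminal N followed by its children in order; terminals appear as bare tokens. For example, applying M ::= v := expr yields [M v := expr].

[S [U when e do [S [U when e do [S [M v := expr]]]]]]

S
U
when e do S
when e do U
when e do when e do S
when e do when e do M
when e do when e do v := expr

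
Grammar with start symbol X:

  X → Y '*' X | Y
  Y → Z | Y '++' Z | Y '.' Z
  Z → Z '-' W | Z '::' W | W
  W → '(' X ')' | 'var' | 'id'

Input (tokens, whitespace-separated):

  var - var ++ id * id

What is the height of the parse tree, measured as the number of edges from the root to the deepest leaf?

6

[X [Y [Y [Z [Z [W var]] - [W var]]] ++ [Z [W id]]] * [X [Y [Z [W id]]]]]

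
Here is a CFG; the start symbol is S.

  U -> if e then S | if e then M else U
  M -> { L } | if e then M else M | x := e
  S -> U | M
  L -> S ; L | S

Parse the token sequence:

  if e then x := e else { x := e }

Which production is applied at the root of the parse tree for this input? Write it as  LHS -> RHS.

[S [M if e then [M x := e] else [M { [L [S [M x := e]]] }]]]

S -> M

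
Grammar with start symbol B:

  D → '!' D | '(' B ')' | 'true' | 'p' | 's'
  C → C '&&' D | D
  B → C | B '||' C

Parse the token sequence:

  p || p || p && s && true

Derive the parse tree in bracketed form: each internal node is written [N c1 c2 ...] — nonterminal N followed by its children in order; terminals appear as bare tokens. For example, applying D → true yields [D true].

[B [B [B [C [D p]]] || [C [D p]]] || [C [C [C [D p]] && [D s]] && [D true]]]

B
B || C
B || C || C
C || C || C
D || C || C
p || C || C
p || D || C
p || p || C
p || p || C && D
p || p || C && D && D
p || p || D && D && D
p || p || p && D && D
p || p || p && s && D
p || p || p && s && true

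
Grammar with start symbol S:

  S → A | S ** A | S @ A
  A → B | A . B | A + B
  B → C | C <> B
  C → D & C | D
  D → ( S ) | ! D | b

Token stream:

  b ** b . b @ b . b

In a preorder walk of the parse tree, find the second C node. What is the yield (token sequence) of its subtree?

[S [S [S [A [B [C [D b]]]]] ** [A [A [B [C [D b]]]] . [B [C [D b]]]]] @ [A [A [B [C [D b]]]] . [B [C [D b]]]]]

b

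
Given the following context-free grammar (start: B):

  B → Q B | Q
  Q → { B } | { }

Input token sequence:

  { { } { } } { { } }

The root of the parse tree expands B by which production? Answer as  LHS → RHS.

[B [Q { [B [Q { }] [B [Q { }]]] }] [B [Q { [B [Q { }]] }]]]

B → Q B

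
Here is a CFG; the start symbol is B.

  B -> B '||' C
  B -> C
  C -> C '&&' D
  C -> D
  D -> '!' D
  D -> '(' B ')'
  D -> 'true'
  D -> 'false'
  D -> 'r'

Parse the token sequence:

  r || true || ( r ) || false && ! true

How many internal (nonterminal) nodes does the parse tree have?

18

[B [B [B [B [C [D r]]] || [C [D true]]] || [C [D ( [B [C [D r]]] )]]] || [C [C [D false]] && [D ! [D true]]]]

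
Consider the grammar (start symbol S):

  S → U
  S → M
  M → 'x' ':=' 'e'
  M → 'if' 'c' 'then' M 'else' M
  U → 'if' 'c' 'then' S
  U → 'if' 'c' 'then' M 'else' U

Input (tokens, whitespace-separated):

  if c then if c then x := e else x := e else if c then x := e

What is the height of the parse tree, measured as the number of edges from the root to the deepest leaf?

5

[S [U if c then [M if c then [M x := e] else [M x := e]] else [U if c then [S [M x := e]]]]]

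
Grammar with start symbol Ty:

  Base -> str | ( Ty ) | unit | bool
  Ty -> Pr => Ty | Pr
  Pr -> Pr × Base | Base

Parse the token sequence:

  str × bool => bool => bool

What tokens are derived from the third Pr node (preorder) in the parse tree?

[Ty [Pr [Pr [Base str]] × [Base bool]] => [Ty [Pr [Base bool]] => [Ty [Pr [Base bool]]]]]

bool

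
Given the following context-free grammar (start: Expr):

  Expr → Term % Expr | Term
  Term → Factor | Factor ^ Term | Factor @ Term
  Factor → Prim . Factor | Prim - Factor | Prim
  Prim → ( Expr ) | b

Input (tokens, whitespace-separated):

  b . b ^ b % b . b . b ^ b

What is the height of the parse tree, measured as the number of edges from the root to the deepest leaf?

[Expr [Term [Factor [Prim b] . [Factor [Prim b]]] ^ [Term [Factor [Prim b]]]] % [Expr [Term [Factor [Prim b] . [Factor [Prim b] . [Factor [Prim b]]]] ^ [Term [Factor [Prim b]]]]]]

7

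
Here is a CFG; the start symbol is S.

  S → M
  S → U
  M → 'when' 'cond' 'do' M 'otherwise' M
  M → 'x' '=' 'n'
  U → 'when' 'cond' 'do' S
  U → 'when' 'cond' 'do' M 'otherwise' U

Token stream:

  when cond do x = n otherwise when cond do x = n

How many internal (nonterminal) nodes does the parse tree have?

[S [U when cond do [M x = n] otherwise [U when cond do [S [M x = n]]]]]

6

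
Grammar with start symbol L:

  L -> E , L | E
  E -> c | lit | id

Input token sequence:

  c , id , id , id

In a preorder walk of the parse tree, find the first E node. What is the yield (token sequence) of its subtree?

[L [E c] , [L [E id] , [L [E id] , [L [E id]]]]]

c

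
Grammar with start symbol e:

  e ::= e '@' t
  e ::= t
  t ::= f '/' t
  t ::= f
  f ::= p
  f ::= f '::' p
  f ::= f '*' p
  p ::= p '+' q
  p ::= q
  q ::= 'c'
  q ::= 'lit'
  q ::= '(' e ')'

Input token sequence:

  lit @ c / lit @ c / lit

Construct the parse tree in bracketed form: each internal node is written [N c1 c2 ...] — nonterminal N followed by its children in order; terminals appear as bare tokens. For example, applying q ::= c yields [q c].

e
e @ t
e @ t @ t
t @ t @ t
f @ t @ t
p @ t @ t
q @ t @ t
lit @ t @ t
lit @ f / t @ t
lit @ p / t @ t
lit @ q / t @ t
lit @ c / t @ t
lit @ c / f @ t
lit @ c / p @ t
lit @ c / q @ t
lit @ c / lit @ t
lit @ c / lit @ f / t
lit @ c / lit @ p / t
lit @ c / lit @ q / t
lit @ c / lit @ c / t
lit @ c / lit @ c / f
lit @ c / lit @ c / p
lit @ c / lit @ c / q
lit @ c / lit @ c / lit

[e [e [e [t [f [p [q lit]]]]] @ [t [f [p [q c]]] / [t [f [p [q lit]]]]]] @ [t [f [p [q c]]] / [t [f [p [q lit]]]]]]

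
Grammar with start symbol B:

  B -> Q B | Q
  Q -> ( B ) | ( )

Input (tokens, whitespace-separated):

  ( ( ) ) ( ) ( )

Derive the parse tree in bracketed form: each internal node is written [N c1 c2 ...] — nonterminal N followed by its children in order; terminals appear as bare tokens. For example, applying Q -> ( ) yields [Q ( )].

B
Q B
( B ) B
( Q ) B
( ( ) ) B
( ( ) ) Q B
( ( ) ) ( ) B
( ( ) ) ( ) Q
( ( ) ) ( ) ( )

[B [Q ( [B [Q ( )]] )] [B [Q ( )] [B [Q ( )]]]]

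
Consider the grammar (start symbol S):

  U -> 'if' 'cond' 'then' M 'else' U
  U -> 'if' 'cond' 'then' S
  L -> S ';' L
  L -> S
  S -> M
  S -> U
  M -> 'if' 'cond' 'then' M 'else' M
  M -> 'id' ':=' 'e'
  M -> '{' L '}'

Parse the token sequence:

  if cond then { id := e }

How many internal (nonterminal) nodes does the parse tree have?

[S [U if cond then [S [M { [L [S [M id := e]]] }]]]]

7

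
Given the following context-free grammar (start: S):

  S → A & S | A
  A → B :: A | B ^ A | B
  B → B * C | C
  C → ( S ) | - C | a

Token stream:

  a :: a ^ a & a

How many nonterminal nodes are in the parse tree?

14

[S [A [B [C a]] :: [A [B [C a]] ^ [A [B [C a]]]]] & [S [A [B [C a]]]]]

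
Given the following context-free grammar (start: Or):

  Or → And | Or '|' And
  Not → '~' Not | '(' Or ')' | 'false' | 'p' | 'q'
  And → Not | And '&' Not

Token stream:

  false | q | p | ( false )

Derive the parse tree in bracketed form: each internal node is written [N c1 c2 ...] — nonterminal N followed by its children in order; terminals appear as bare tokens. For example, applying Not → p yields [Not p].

Or
Or | And
Or | And | And
Or | And | And | And
And | And | And | And
Not | And | And | And
false | And | And | And
false | Not | And | And
false | q | And | And
false | q | Not | And
false | q | p | And
false | q | p | Not
false | q | p | ( Or )
false | q | p | ( And )
false | q | p | ( Not )
false | q | p | ( false )

[Or [Or [Or [Or [And [Not false]]] | [And [Not q]]] | [And [Not p]]] | [And [Not ( [Or [And [Not false]]] )]]]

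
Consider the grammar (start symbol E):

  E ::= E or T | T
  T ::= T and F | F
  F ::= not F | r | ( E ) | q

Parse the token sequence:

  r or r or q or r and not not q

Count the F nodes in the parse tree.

[E [E [E [E [T [F r]]] or [T [F r]]] or [T [F q]]] or [T [T [F r]] and [F not [F not [F q]]]]]

7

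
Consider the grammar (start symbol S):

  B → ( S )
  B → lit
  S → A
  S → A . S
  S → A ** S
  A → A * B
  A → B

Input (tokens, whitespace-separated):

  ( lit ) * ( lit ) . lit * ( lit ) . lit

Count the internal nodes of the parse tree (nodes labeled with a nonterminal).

22

[S [A [A [B ( [S [A [B lit]]] )]] * [B ( [S [A [B lit]]] )]] . [S [A [A [B lit]] * [B ( [S [A [B lit]]] )]] . [S [A [B lit]]]]]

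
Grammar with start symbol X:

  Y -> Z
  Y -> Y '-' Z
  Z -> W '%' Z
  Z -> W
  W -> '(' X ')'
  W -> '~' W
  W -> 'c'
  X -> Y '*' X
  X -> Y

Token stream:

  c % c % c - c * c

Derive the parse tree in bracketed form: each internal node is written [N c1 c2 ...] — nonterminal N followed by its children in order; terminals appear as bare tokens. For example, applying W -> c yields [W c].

X
Y * X
Y - Z * X
Z - Z * X
W % Z - Z * X
c % Z - Z * X
c % W % Z - Z * X
c % c % Z - Z * X
c % c % W - Z * X
c % c % c - Z * X
c % c % c - W * X
c % c % c - c * X
c % c % c - c * Y
c % c % c - c * Z
c % c % c - c * W
c % c % c - c * c

[X [Y [Y [Z [W c] % [Z [W c] % [Z [W c]]]]] - [Z [W c]]] * [X [Y [Z [W c]]]]]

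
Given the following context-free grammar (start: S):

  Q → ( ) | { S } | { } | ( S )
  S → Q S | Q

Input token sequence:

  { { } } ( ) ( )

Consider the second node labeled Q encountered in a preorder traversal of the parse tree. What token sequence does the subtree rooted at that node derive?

[S [Q { [S [Q { }]] }] [S [Q ( )] [S [Q ( )]]]]

{ }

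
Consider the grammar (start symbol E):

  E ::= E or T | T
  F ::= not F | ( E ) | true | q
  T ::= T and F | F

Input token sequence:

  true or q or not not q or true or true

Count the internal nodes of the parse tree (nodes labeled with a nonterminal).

[E [E [E [E [E [T [F true]]] or [T [F q]]] or [T [F not [F not [F q]]]]] or [T [F true]]] or [T [F true]]]

17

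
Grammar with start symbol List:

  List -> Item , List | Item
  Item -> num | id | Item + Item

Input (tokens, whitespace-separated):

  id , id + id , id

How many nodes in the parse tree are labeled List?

3

[List [Item id] , [List [Item [Item id] + [Item id]] , [List [Item id]]]]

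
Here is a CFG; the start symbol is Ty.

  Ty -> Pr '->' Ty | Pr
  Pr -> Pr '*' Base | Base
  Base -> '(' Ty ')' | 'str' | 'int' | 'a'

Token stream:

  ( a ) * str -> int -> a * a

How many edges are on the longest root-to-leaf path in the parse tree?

[Ty [Pr [Pr [Base ( [Ty [Pr [Base a]]] )]] * [Base str]] -> [Ty [Pr [Base int]] -> [Ty [Pr [Pr [Base a]] * [Base a]]]]]

7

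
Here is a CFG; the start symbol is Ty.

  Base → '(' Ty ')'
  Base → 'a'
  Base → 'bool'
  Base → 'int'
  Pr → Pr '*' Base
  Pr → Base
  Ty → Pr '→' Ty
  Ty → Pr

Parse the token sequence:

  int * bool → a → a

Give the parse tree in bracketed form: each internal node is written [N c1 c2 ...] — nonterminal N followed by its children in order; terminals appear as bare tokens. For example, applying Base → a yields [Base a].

[Ty [Pr [Pr [Base int]] * [Base bool]] → [Ty [Pr [Base a]] → [Ty [Pr [Base a]]]]]

Ty
Pr → Ty
Pr * Base → Ty
Base * Base → Ty
int * Base → Ty
int * bool → Ty
int * bool → Pr → Ty
int * bool → Base → Ty
int * bool → a → Ty
int * bool → a → Pr
int * bool → a → Base
int * bool → a → a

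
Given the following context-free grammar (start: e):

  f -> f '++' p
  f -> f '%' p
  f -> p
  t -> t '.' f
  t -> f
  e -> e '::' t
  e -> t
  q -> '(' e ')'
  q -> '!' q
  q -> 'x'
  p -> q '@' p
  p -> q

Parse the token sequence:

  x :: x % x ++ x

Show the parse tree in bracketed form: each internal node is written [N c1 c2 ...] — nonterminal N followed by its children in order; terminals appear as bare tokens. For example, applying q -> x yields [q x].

e
e :: t
t :: t
f :: t
p :: t
q :: t
x :: t
x :: f
x :: f ++ p
x :: f % p ++ p
x :: p % p ++ p
x :: q % p ++ p
x :: x % p ++ p
x :: x % q ++ p
x :: x % x ++ p
x :: x % x ++ q
x :: x % x ++ x

[e [e [t [f [p [q x]]]]] :: [t [f [f [f [p [q x]]] % [p [q x]]] ++ [p [q x]]]]]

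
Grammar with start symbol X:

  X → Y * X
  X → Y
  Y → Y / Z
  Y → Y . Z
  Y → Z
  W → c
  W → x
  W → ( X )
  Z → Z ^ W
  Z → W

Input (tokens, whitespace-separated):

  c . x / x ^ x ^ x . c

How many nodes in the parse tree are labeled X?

1

[X [Y [Y [Y [Y [Z [W c]]] . [Z [W x]]] / [Z [Z [Z [W x]] ^ [W x]] ^ [W x]]] . [Z [W c]]]]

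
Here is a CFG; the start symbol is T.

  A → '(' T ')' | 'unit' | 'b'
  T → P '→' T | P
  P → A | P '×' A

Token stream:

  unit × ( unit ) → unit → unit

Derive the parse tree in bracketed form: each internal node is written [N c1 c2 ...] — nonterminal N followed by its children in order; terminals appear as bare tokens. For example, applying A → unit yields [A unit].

T
P → T
P × A → T
A × A → T
unit × A → T
unit × ( T ) → T
unit × ( P ) → T
unit × ( A ) → T
unit × ( unit ) → T
unit × ( unit ) → P → T
unit × ( unit ) → A → T
unit × ( unit ) → unit → T
unit × ( unit ) → unit → P
unit × ( unit ) → unit → A
unit × ( unit ) → unit → unit

[T [P [P [A unit]] × [A ( [T [P [A unit]]] )]] → [T [P [A unit]] → [T [P [A unit]]]]]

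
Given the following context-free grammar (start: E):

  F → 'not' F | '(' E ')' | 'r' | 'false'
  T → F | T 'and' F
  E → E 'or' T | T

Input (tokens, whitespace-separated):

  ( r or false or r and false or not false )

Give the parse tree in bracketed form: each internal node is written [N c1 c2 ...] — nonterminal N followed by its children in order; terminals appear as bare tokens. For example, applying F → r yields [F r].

[E [T [F ( [E [E [E [E [T [F r]]] or [T [F false]]] or [T [T [F r]] and [F false]]] or [T [F not [F false]]]] )]]]

E
T
F
( E )
( E or T )
( E or T or T )
( E or T or T or T )
( T or T or T or T )
( F or T or T or T )
( r or T or T or T )
( r or F or T or T )
( r or false or T or T )
( r or false or T and F or T )
( r or false or F and F or T )
( r or false or r and F or T )
( r or false or r and false or T )
( r or false or r and false or F )
( r or false or r and false or not F )
( r or false or r and false or not false )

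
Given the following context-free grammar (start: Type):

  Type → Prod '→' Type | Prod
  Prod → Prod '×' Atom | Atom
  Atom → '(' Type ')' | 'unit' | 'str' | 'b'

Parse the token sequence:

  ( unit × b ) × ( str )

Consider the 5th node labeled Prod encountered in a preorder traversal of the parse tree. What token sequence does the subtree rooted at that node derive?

[Type [Prod [Prod [Atom ( [Type [Prod [Prod [Atom unit]] × [Atom b]]] )]] × [Atom ( [Type [Prod [Atom str]]] )]]]

str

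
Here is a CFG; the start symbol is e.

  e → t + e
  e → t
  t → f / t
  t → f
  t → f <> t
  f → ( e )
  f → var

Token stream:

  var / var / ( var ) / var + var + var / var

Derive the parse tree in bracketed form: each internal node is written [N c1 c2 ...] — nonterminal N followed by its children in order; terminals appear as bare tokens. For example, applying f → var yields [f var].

[e [t [f var] / [t [f var] / [t [f ( [e [t [f var]]] )] / [t [f var]]]]] + [e [t [f var]] + [e [t [f var] / [t [f var]]]]]]

e
t + e
f / t + e
var / t + e
var / f / t + e
var / var / t + e
var / var / f / t + e
var / var / ( e ) / t + e
var / var / ( t ) / t + e
var / var / ( f ) / t + e
var / var / ( var ) / t + e
var / var / ( var ) / f + e
var / var / ( var ) / var + e
var / var / ( var ) / var + t + e
var / var / ( var ) / var + f + e
var / var / ( var ) / var + var + e
var / var / ( var ) / var + var + t
var / var / ( var ) / var + var + f / t
var / var / ( var ) / var + var + var / t
var / var / ( var ) / var + var + var / f
var / var / ( var ) / var + var + var / var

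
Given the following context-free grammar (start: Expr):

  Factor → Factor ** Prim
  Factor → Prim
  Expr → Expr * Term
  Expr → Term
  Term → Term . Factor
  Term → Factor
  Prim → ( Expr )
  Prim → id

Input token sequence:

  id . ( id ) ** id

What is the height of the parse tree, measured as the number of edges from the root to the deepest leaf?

9

[Expr [Term [Term [Factor [Prim id]]] . [Factor [Factor [Prim ( [Expr [Term [Factor [Prim id]]]] )]] ** [Prim id]]]]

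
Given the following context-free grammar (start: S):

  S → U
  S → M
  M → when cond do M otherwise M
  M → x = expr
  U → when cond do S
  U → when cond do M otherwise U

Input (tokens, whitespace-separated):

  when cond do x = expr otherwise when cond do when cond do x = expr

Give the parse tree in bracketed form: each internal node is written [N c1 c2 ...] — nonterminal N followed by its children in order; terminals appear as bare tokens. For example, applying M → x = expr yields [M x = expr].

[S [U when cond do [M x = expr] otherwise [U when cond do [S [U when cond do [S [M x = expr]]]]]]]

S
U
when cond do M otherwise U
when cond do x = expr otherwise U
when cond do x = expr otherwise when cond do S
when cond do x = expr otherwise when cond do U
when cond do x = expr otherwise when cond do when cond do S
when cond do x = expr otherwise when cond do when cond do M
when cond do x = expr otherwise when cond do when cond do x = expr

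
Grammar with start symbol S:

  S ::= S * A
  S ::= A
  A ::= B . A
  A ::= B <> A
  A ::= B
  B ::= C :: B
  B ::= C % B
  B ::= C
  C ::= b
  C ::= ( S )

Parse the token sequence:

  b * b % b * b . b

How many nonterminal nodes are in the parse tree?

17

[S [S [S [A [B [C b]]]] * [A [B [C b] % [B [C b]]]]] * [A [B [C b]] . [A [B [C b]]]]]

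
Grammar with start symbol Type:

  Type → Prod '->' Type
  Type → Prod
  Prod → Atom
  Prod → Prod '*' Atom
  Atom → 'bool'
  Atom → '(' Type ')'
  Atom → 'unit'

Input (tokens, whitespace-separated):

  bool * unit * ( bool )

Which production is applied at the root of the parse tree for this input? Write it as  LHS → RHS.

[Type [Prod [Prod [Prod [Atom bool]] * [Atom unit]] * [Atom ( [Type [Prod [Atom bool]]] )]]]

Type → Prod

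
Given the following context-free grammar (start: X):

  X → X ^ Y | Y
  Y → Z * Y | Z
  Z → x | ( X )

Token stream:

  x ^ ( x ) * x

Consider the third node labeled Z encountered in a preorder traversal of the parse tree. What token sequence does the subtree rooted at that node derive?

[X [X [Y [Z x]]] ^ [Y [Z ( [X [Y [Z x]]] )] * [Y [Z x]]]]

x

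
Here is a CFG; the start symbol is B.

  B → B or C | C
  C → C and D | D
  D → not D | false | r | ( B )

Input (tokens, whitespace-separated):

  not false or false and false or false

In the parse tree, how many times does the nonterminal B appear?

[B [B [B [C [D not [D false]]]] or [C [C [D false]] and [D false]]] or [C [D false]]]

3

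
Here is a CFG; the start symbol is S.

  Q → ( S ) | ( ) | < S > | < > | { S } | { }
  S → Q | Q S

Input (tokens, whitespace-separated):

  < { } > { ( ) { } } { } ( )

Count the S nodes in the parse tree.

[S [Q < [S [Q { }]] >] [S [Q { [S [Q ( )] [S [Q { }]]] }] [S [Q { }] [S [Q ( )]]]]]

7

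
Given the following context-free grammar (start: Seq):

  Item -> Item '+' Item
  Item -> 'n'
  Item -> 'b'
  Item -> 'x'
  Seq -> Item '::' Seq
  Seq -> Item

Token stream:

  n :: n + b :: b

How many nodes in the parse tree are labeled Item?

5

[Seq [Item n] :: [Seq [Item [Item n] + [Item b]] :: [Seq [Item b]]]]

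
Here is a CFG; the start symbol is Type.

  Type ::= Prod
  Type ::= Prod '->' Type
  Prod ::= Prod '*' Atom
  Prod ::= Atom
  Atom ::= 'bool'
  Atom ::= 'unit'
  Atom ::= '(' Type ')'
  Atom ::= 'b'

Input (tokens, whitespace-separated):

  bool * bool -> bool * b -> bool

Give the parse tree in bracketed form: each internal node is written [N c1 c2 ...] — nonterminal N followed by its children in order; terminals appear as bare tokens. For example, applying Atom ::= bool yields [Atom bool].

[Type [Prod [Prod [Atom bool]] * [Atom bool]] -> [Type [Prod [Prod [Atom bool]] * [Atom b]] -> [Type [Prod [Atom bool]]]]]

Type
Prod -> Type
Prod * Atom -> Type
Atom * Atom -> Type
bool * Atom -> Type
bool * bool -> Type
bool * bool -> Prod -> Type
bool * bool -> Prod * Atom -> Type
bool * bool -> Atom * Atom -> Type
bool * bool -> bool * Atom -> Type
bool * bool -> bool * b -> Type
bool * bool -> bool * b -> Prod
bool * bool -> bool * b -> Atom
bool * bool -> bool * b -> bool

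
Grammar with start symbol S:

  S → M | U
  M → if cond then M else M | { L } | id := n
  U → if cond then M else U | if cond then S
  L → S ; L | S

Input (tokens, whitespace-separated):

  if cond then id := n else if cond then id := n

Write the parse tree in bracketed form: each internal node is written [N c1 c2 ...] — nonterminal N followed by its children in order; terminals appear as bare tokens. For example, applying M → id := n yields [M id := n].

S
U
if cond then M else U
if cond then id := n else U
if cond then id := n else if cond then S
if cond then id := n else if cond then M
if cond then id := n else if cond then id := n

[S [U if cond then [M id := n] else [U if cond then [S [M id := n]]]]]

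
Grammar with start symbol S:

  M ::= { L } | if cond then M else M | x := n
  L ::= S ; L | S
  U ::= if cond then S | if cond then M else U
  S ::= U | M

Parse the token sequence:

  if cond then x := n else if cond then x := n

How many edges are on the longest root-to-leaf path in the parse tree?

[S [U if cond then [M x := n] else [U if cond then [S [M x := n]]]]]

5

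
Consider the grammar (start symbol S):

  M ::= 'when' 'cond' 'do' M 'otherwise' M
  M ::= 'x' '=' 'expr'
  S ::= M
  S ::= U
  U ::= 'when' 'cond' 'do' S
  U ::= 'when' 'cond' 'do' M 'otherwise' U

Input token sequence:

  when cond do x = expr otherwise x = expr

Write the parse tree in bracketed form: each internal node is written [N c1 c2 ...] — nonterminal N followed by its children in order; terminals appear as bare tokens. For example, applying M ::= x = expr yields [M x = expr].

[S [M when cond do [M x = expr] otherwise [M x = expr]]]

S
M
when cond do M otherwise M
when cond do x = expr otherwise M
when cond do x = expr otherwise x = expr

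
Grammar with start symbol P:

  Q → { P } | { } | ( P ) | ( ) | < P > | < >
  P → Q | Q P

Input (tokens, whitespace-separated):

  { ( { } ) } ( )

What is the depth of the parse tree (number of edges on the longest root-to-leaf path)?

6

[P [Q { [P [Q ( [P [Q { }]] )]] }] [P [Q ( )]]]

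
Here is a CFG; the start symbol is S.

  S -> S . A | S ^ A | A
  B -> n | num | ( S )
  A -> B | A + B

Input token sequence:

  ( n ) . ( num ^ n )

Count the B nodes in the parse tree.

[S [S [A [B ( [S [A [B n]]] )]]] . [A [B ( [S [S [A [B num]]] ^ [A [B n]]] )]]]

5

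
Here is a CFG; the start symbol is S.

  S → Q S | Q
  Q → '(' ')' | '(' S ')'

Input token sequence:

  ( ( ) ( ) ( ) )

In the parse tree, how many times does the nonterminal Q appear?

4

[S [Q ( [S [Q ( )] [S [Q ( )] [S [Q ( )]]]] )]]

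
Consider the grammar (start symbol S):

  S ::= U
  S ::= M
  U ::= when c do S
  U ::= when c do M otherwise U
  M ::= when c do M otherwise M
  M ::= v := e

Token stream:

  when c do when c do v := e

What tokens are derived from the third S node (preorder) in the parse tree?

[S [U when c do [S [U when c do [S [M v := e]]]]]]

v := e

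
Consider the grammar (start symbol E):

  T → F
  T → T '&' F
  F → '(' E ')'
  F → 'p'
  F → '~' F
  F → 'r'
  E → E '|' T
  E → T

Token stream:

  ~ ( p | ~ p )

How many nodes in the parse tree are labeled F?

[E [T [F ~ [F ( [E [E [T [F p]]] | [T [F ~ [F p]]]] )]]]]

5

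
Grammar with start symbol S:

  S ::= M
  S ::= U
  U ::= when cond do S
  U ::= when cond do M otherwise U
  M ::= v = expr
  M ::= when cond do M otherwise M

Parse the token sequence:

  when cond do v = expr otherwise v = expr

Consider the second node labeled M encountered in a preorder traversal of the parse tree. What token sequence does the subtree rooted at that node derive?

[S [M when cond do [M v = expr] otherwise [M v = expr]]]

v = expr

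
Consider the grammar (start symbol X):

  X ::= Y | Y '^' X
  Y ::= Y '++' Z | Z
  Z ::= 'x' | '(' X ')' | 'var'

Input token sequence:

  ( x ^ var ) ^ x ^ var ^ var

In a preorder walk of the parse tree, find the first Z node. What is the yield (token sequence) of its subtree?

( x ^ var )

[X [Y [Z ( [X [Y [Z x]] ^ [X [Y [Z var]]]] )]] ^ [X [Y [Z x]] ^ [X [Y [Z var]] ^ [X [Y [Z var]]]]]]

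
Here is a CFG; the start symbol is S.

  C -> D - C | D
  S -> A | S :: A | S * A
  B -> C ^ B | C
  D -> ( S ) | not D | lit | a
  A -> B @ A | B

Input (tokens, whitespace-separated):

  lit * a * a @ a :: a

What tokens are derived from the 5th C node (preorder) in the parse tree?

a

[S [S [S [S [A [B [C [D lit]]]]] * [A [B [C [D a]]]]] * [A [B [C [D a]]] @ [A [B [C [D a]]]]]] :: [A [B [C [D a]]]]]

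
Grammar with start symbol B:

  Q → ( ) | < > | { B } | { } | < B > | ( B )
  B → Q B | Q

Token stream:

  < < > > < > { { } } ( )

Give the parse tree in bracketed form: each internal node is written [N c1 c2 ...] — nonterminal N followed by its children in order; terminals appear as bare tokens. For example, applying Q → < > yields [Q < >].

[B [Q < [B [Q < >]] >] [B [Q < >] [B [Q { [B [Q { }]] }] [B [Q ( )]]]]]

B
Q B
< B > B
< Q > B
< < > > B
< < > > Q B
< < > > < > B
< < > > < > Q B
< < > > < > { B } B
< < > > < > { Q } B
< < > > < > { { } } B
< < > > < > { { } } Q
< < > > < > { { } } ( )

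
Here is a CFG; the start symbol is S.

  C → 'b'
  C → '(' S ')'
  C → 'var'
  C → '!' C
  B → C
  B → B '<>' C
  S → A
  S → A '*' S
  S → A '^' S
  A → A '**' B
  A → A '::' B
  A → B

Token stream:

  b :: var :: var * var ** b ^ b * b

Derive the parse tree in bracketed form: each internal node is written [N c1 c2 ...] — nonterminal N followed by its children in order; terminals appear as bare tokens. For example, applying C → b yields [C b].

[S [A [A [A [B [C b]]] :: [B [C var]]] :: [B [C var]]] * [S [A [A [B [C var]]] ** [B [C b]]] ^ [S [A [B [C b]]] * [S [A [B [C b]]]]]]]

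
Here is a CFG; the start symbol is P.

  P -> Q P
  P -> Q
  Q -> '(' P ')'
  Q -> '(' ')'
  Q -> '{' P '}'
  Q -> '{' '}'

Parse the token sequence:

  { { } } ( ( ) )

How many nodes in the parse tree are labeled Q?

4

[P [Q { [P [Q { }]] }] [P [Q ( [P [Q ( )]] )]]]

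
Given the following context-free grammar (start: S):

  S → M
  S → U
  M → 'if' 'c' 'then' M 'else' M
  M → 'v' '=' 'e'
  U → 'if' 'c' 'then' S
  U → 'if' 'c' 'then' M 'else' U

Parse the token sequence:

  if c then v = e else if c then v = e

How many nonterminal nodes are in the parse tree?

6

[S [U if c then [M v = e] else [U if c then [S [M v = e]]]]]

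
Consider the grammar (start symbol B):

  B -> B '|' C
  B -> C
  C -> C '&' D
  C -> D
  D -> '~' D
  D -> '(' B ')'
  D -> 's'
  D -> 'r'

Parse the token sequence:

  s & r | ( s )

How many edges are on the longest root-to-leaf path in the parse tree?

[B [B [C [C [D s]] & [D r]]] | [C [D ( [B [C [D s]]] )]]]

6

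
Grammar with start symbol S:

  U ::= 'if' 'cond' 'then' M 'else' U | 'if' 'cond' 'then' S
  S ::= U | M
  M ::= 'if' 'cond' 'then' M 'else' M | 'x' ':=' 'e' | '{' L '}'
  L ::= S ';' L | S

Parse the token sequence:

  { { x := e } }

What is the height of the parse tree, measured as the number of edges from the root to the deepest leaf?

8

[S [M { [L [S [M { [L [S [M x := e]]] }]]] }]]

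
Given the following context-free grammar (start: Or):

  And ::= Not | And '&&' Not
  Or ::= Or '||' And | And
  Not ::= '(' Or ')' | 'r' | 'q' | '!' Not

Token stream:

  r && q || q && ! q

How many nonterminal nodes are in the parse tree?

[Or [Or [And [And [Not r]] && [Not q]]] || [And [And [Not q]] && [Not ! [Not q]]]]

11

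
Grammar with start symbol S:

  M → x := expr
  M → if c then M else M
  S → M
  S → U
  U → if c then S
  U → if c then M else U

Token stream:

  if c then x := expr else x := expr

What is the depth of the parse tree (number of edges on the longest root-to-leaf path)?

3

[S [M if c then [M x := expr] else [M x := expr]]]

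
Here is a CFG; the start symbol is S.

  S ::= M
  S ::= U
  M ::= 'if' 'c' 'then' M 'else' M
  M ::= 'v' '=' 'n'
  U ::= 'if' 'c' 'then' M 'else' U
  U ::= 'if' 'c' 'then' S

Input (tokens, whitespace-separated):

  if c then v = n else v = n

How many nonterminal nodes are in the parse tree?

[S [M if c then [M v = n] else [M v = n]]]

4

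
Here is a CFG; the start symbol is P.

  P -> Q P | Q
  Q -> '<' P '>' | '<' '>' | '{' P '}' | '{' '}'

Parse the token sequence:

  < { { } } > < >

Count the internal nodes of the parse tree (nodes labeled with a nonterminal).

8

[P [Q < [P [Q { [P [Q { }]] }]] >] [P [Q < >]]]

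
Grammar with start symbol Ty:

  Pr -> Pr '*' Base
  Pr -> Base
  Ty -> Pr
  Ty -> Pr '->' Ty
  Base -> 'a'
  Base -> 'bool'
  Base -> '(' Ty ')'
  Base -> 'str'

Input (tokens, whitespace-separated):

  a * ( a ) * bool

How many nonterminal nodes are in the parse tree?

10

[Ty [Pr [Pr [Pr [Base a]] * [Base ( [Ty [Pr [Base a]]] )]] * [Base bool]]]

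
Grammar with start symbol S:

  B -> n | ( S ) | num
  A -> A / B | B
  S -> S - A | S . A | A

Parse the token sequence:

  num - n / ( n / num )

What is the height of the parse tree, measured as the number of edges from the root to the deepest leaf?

7

[S [S [A [B num]]] - [A [A [B n]] / [B ( [S [A [A [B n]] / [B num]]] )]]]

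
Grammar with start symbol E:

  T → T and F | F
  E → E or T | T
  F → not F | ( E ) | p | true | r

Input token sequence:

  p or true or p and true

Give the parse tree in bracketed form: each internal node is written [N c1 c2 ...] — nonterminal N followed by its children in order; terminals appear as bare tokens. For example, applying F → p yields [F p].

E
E or T
E or T or T
T or T or T
F or T or T
p or T or T
p or F or T
p or true or T
p or true or T and F
p or true or F and F
p or true or p and F
p or true or p and true

[E [E [E [T [F p]]] or [T [F true]]] or [T [T [F p]] and [F true]]]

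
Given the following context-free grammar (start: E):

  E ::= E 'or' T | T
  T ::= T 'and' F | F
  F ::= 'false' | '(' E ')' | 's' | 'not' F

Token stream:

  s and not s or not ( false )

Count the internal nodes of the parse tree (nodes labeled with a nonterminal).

[E [E [T [T [F s]] and [F not [F s]]]] or [T [F not [F ( [E [T [F false]]] )]]]]

13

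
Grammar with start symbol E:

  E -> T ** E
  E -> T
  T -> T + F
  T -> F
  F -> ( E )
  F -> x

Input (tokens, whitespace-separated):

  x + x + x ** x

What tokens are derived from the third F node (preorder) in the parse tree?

[E [T [T [T [F x]] + [F x]] + [F x]] ** [E [T [F x]]]]

x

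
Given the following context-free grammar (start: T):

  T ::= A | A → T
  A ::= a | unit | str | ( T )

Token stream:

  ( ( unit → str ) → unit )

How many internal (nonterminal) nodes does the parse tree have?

10

[T [A ( [T [A ( [T [A unit] → [T [A str]]] )] → [T [A unit]]] )]]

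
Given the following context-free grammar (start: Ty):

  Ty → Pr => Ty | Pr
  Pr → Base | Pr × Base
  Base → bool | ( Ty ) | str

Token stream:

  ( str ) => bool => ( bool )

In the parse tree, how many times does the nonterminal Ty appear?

[Ty [Pr [Base ( [Ty [Pr [Base str]]] )]] => [Ty [Pr [Base bool]] => [Ty [Pr [Base ( [Ty [Pr [Base bool]]] )]]]]]

5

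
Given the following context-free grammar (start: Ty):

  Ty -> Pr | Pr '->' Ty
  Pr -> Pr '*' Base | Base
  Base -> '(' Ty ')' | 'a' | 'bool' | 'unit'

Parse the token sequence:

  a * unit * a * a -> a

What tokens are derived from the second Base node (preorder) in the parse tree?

unit

[Ty [Pr [Pr [Pr [Pr [Base a]] * [Base unit]] * [Base a]] * [Base a]] -> [Ty [Pr [Base a]]]]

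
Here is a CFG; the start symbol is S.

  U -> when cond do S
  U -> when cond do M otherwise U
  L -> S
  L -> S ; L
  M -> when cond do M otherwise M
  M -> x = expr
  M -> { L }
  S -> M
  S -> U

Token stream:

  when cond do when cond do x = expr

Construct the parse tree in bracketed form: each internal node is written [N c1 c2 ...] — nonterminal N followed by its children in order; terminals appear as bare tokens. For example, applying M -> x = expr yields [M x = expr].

S
U
when cond do S
when cond do U
when cond do when cond do S
when cond do when cond do M
when cond do when cond do x = expr

[S [U when cond do [S [U when cond do [S [M x = expr]]]]]]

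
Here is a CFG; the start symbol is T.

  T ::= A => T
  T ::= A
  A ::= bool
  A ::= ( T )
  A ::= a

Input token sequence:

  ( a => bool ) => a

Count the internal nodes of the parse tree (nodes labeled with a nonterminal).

[T [A ( [T [A a] => [T [A bool]]] )] => [T [A a]]]

8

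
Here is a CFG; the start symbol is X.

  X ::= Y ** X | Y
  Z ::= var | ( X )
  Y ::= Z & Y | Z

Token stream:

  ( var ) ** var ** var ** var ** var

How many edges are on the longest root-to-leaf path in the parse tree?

[X [Y [Z ( [X [Y [Z var]]] )]] ** [X [Y [Z var]] ** [X [Y [Z var]] ** [X [Y [Z var]] ** [X [Y [Z var]]]]]]]

7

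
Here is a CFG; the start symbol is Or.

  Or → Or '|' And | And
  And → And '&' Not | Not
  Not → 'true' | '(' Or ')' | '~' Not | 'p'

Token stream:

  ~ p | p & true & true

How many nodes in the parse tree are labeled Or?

2

[Or [Or [And [Not ~ [Not p]]]] | [And [And [And [Not p]] & [Not true]] & [Not true]]]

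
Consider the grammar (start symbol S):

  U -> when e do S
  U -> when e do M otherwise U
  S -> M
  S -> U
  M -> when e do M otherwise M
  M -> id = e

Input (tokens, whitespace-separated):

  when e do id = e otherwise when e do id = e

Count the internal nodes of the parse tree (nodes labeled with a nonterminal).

6

[S [U when e do [M id = e] otherwise [U when e do [S [M id = e]]]]]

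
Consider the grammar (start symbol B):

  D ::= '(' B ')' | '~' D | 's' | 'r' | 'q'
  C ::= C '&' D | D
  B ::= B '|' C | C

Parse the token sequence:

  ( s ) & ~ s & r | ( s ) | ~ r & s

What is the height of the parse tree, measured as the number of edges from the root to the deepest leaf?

10

[B [B [B [C [C [C [D ( [B [C [D s]]] )]] & [D ~ [D s]]] & [D r]]] | [C [D ( [B [C [D s]]] )]]] | [C [C [D ~ [D r]]] & [D s]]]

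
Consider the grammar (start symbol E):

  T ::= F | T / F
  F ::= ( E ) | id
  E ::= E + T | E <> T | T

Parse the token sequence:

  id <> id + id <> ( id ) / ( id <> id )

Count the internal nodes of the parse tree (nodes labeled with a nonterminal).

[E [E [E [E [T [F id]]] <> [T [F id]]] + [T [F id]]] <> [T [T [F ( [E [T [F id]]] )]] / [F ( [E [E [T [F id]]] <> [T [F id]]] )]]]

23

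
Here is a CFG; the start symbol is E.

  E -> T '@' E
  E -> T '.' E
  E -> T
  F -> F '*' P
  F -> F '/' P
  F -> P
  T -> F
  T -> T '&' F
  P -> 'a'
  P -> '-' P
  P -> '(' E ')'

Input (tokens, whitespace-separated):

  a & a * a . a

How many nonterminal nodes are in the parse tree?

13

[E [T [T [F [P a]]] & [F [F [P a]] * [P a]]] . [E [T [F [P a]]]]]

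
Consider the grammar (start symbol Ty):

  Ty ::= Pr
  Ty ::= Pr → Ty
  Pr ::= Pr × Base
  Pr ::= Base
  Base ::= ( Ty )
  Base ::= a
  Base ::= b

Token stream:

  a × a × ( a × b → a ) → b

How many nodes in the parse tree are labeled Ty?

4

[Ty [Pr [Pr [Pr [Base a]] × [Base a]] × [Base ( [Ty [Pr [Pr [Base a]] × [Base b]] → [Ty [Pr [Base a]]]] )]] → [Ty [Pr [Base b]]]]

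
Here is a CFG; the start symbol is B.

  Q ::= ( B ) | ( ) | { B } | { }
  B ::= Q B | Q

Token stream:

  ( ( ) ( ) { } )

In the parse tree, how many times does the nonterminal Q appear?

4

[B [Q ( [B [Q ( )] [B [Q ( )] [B [Q { }]]]] )]]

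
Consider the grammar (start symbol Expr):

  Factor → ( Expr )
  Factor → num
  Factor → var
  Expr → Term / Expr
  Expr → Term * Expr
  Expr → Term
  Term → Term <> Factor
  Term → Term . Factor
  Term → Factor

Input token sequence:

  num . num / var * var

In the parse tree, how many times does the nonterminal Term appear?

[Expr [Term [Term [Factor num]] . [Factor num]] / [Expr [Term [Factor var]] * [Expr [Term [Factor var]]]]]

4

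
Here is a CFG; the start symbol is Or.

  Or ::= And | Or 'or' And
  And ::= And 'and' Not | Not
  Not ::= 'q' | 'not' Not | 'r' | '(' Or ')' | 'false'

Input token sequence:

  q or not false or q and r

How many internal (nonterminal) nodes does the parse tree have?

[Or [Or [Or [And [Not q]]] or [And [Not not [Not false]]]] or [And [And [Not q]] and [Not r]]]

12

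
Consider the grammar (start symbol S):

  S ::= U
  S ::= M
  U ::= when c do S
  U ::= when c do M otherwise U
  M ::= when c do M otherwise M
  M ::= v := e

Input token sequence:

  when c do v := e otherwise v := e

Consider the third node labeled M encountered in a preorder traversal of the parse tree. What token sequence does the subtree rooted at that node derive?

v := e

[S [M when c do [M v := e] otherwise [M v := e]]]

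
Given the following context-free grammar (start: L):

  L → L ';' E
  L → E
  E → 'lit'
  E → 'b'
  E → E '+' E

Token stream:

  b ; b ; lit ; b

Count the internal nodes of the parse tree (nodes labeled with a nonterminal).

8

[L [L [L [L [E b]] ; [E b]] ; [E lit]] ; [E b]]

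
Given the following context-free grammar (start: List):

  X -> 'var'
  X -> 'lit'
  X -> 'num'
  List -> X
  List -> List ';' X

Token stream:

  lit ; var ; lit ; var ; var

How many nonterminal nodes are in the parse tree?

10

[List [List [List [List [List [X lit]] ; [X var]] ; [X lit]] ; [X var]] ; [X var]]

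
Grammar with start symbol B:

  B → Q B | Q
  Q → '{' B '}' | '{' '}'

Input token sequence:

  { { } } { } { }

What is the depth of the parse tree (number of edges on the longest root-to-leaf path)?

[B [Q { [B [Q { }]] }] [B [Q { }] [B [Q { }]]]]

4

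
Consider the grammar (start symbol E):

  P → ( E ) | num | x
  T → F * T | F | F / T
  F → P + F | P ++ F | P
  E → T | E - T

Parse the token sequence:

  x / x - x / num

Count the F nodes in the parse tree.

4

[E [E [T [F [P x]] / [T [F [P x]]]]] - [T [F [P x]] / [T [F [P num]]]]]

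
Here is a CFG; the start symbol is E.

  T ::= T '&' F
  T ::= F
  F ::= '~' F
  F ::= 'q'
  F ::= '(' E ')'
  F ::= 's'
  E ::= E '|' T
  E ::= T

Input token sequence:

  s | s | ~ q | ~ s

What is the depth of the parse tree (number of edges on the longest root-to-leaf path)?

[E [E [E [E [T [F s]]] | [T [F s]]] | [T [F ~ [F q]]]] | [T [F ~ [F s]]]]

6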